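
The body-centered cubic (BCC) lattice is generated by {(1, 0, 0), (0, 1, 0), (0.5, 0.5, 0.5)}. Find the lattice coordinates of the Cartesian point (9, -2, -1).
10b₁ - b₂ - 2b₃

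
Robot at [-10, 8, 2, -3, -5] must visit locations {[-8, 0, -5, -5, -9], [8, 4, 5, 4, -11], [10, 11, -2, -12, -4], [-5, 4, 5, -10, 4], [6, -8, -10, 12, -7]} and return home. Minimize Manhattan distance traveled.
216
(one optimal route: (-10, 8, 2, -3, -5) → (-8, 0, -5, -5, -9) → (6, -8, -10, 12, -7) → (8, 4, 5, 4, -11) → (10, 11, -2, -12, -4) → (-5, 4, 5, -10, 4) → (-10, 8, 2, -3, -5))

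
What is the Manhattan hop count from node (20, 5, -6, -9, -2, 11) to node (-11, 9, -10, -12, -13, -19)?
83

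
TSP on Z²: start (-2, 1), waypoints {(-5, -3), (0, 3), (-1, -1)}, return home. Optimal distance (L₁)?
22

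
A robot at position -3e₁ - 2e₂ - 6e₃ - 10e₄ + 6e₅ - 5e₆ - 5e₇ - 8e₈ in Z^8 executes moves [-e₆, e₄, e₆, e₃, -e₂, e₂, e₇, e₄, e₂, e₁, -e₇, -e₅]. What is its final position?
(-2, -1, -5, -8, 5, -5, -5, -8)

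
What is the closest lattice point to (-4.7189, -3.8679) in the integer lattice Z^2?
(-5, -4)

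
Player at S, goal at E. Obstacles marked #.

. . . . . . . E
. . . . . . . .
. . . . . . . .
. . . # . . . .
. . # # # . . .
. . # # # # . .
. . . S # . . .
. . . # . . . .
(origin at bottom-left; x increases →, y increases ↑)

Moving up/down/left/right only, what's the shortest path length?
14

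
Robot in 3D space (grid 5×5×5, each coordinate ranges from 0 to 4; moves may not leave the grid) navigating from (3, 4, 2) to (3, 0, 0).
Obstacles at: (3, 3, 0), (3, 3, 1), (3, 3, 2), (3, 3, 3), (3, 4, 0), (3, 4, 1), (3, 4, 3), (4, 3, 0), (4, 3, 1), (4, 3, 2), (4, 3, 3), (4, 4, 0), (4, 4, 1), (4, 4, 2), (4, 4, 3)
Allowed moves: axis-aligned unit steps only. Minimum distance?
8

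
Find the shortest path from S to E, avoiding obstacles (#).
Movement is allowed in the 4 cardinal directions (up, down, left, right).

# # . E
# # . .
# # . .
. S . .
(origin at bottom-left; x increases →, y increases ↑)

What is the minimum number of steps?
5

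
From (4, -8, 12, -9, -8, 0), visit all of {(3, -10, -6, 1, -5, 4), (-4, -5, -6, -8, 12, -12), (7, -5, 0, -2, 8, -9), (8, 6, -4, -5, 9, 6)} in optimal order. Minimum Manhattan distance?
148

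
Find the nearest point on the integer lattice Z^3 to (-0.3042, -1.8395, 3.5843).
(0, -2, 4)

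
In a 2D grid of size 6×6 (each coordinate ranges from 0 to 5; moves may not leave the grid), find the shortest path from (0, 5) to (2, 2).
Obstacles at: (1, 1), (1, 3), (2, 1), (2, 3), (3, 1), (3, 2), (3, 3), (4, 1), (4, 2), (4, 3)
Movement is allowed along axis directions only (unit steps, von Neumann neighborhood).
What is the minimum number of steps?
5
(one shortest path: (0, 5) → (0, 4) → (0, 3) → (0, 2) → (1, 2) → (2, 2))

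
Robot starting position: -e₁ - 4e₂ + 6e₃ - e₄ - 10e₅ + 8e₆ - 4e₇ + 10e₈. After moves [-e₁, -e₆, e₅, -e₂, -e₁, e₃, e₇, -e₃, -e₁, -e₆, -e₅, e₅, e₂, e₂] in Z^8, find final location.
(-4, -3, 6, -1, -9, 6, -3, 10)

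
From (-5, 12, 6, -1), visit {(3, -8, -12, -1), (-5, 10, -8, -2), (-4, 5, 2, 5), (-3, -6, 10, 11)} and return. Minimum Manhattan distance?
134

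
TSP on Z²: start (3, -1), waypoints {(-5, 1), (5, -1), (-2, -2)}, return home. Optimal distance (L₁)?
26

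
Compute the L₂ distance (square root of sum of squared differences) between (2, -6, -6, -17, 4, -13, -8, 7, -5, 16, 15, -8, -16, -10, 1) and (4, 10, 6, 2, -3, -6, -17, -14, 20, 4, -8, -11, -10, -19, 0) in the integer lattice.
53.0094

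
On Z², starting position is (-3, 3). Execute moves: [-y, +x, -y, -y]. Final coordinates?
(-2, 0)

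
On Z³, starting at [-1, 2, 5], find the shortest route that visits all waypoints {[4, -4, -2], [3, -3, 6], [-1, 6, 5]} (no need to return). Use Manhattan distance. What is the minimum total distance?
28
(one optimal route: (-1, 2, 5) → (-1, 6, 5) → (3, -3, 6) → (4, -4, -2))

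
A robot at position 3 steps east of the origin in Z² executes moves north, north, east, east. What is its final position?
(5, 2)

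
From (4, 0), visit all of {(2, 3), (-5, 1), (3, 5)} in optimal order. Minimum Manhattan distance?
18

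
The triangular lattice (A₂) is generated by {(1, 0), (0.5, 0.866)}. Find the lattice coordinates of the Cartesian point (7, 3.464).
5b₁ + 4b₂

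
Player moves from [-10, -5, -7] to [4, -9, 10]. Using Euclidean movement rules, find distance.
22.383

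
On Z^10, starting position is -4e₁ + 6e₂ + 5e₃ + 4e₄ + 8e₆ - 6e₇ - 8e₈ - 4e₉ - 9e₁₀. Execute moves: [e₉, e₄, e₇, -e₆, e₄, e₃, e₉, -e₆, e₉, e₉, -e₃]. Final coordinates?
(-4, 6, 5, 6, 0, 6, -5, -8, 0, -9)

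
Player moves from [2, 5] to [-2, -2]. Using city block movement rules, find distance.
11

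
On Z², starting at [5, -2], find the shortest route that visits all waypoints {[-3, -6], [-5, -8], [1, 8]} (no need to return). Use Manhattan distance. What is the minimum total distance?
36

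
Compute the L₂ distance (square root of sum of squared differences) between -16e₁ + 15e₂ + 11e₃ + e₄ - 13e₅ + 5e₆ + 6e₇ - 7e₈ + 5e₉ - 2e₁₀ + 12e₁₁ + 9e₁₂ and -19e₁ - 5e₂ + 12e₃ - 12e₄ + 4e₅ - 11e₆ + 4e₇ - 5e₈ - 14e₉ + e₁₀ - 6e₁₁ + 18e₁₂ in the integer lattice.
43.6692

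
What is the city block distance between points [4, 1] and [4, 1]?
0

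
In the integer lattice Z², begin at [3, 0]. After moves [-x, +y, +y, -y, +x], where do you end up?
(3, 1)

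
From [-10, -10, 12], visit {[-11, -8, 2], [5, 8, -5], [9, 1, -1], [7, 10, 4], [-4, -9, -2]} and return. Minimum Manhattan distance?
122
(one optimal route: (-10, -10, 12) → (-11, -8, 2) → (-4, -9, -2) → (9, 1, -1) → (5, 8, -5) → (7, 10, 4) → (-10, -10, 12))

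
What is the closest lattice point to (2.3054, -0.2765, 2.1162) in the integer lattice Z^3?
(2, 0, 2)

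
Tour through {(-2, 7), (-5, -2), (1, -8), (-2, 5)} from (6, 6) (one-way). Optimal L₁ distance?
33
(one optimal route: (6, 6) → (-2, 7) → (-2, 5) → (-5, -2) → (1, -8))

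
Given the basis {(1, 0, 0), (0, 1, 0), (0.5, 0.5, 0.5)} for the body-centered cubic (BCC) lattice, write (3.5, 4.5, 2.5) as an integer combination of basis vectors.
b₁ + 2b₂ + 5b₃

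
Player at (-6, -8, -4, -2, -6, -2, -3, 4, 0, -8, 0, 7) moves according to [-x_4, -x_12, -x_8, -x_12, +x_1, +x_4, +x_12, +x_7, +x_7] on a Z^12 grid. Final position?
(-5, -8, -4, -2, -6, -2, -1, 3, 0, -8, 0, 6)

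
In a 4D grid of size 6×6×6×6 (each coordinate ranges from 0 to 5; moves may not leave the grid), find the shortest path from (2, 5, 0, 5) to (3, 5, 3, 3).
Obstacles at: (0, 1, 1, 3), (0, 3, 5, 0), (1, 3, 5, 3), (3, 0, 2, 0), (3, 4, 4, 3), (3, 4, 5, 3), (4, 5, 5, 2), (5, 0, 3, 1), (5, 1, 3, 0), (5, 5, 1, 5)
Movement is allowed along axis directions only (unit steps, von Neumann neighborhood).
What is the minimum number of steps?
6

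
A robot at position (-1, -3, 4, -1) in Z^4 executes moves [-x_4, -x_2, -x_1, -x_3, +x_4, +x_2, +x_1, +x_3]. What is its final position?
(-1, -3, 4, -1)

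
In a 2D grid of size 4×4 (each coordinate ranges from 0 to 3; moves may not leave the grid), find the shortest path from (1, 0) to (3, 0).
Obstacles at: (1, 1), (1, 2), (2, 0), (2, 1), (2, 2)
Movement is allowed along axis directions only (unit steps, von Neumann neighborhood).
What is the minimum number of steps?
10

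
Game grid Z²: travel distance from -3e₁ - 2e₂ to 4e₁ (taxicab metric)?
9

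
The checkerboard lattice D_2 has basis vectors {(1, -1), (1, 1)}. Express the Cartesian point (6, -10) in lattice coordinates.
8b₁ - 2b₂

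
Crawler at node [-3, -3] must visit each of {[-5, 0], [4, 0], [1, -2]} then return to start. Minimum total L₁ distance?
24
(one optimal route: (-3, -3) → (-5, 0) → (4, 0) → (1, -2) → (-3, -3))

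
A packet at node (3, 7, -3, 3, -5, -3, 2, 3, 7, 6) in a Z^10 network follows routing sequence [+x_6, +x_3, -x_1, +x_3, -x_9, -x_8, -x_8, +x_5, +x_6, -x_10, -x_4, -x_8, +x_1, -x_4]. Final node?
(3, 7, -1, 1, -4, -1, 2, 0, 6, 5)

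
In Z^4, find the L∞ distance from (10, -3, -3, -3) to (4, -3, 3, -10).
7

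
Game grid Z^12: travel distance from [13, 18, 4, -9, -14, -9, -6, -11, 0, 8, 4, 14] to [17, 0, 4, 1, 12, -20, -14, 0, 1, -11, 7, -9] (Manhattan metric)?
134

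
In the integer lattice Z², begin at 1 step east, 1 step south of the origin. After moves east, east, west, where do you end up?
(2, -1)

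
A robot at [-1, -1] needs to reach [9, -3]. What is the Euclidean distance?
10.198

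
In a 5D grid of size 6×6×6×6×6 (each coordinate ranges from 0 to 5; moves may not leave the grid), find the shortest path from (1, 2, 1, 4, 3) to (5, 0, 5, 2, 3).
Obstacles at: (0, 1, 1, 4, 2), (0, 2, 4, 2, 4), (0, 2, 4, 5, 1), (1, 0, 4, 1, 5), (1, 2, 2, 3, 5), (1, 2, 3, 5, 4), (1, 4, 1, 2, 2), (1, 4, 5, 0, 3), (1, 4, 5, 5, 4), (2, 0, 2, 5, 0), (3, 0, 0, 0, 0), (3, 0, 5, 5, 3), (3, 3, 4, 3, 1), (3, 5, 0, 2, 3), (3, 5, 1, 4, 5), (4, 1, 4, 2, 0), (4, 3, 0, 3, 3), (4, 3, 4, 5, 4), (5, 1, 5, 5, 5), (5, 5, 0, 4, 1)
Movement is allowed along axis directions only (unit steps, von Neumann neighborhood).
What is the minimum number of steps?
12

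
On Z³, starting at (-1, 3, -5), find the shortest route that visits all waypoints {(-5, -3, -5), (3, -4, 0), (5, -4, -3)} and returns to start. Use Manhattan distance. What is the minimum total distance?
44
(one optimal route: (-1, 3, -5) → (-5, -3, -5) → (3, -4, 0) → (5, -4, -3) → (-1, 3, -5))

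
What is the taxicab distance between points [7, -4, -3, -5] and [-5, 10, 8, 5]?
47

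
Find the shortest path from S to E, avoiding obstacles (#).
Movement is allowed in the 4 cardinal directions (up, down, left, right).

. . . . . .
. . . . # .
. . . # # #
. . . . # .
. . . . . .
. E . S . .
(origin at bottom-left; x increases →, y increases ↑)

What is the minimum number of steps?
2
(one shortest path: (3, 0) → (2, 0) → (1, 0))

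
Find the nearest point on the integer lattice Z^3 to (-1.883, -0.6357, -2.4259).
(-2, -1, -2)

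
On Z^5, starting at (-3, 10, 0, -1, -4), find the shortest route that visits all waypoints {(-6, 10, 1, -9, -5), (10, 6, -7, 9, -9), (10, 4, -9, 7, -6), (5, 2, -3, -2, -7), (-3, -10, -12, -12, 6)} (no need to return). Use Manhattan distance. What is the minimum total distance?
141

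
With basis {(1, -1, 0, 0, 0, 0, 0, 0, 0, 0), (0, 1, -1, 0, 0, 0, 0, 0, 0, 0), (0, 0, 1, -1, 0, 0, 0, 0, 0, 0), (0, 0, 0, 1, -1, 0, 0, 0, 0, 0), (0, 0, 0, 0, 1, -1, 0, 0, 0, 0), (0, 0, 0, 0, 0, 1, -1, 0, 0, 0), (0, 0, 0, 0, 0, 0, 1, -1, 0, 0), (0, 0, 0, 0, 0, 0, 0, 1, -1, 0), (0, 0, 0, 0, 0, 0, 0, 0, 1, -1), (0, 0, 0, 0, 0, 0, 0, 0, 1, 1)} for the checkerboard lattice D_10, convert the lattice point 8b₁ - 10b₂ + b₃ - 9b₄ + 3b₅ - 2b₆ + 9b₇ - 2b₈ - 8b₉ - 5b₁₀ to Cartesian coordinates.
(8, -18, 11, -10, 12, -5, 11, -11, -11, 3)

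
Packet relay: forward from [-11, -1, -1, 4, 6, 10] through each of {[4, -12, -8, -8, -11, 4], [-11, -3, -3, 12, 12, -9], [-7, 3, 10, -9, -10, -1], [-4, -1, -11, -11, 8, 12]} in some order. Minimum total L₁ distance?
205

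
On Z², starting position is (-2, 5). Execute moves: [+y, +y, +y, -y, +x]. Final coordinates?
(-1, 7)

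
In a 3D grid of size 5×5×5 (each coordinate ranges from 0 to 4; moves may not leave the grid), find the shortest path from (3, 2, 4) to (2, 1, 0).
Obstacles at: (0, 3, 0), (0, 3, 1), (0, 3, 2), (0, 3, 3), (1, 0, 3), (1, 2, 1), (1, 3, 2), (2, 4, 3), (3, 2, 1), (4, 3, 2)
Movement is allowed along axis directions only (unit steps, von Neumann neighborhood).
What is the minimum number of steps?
6
(one shortest path: (3, 2, 4) → (2, 2, 4) → (2, 1, 4) → (2, 1, 3) → (2, 1, 2) → (2, 1, 1) → (2, 1, 0))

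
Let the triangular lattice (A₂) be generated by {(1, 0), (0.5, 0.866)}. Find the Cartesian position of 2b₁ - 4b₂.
(0, -3.464)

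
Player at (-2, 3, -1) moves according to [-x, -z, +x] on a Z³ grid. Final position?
(-2, 3, -2)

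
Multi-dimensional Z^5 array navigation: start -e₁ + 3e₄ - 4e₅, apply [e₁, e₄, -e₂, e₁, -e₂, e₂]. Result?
(1, -1, 0, 4, -4)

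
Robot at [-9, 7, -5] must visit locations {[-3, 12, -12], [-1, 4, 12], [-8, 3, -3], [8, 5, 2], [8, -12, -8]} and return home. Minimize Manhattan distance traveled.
134
(one optimal route: (-9, 7, -5) → (-3, 12, -12) → (8, -12, -8) → (8, 5, 2) → (-1, 4, 12) → (-8, 3, -3) → (-9, 7, -5))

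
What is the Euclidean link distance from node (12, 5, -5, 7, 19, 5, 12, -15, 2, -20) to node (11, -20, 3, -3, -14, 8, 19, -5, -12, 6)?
53.9351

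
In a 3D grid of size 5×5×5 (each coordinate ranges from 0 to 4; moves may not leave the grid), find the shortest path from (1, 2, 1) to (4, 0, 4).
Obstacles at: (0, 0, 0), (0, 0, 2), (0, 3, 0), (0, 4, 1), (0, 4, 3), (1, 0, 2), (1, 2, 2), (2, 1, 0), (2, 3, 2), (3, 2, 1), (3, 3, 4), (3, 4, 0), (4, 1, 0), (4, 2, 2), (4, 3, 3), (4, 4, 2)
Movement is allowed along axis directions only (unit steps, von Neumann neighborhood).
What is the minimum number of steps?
8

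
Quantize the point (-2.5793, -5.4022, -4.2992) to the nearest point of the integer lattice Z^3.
(-3, -5, -4)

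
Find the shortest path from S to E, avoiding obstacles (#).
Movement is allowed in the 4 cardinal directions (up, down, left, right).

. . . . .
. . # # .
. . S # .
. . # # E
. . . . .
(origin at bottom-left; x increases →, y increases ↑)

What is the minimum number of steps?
7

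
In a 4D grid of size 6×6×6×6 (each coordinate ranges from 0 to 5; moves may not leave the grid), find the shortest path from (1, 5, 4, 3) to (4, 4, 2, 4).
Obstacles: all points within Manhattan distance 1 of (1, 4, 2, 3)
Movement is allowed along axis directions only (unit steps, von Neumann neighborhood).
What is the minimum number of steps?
7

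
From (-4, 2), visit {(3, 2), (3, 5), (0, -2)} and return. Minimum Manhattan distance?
28
(one optimal route: (-4, 2) → (3, 2) → (3, 5) → (0, -2) → (-4, 2))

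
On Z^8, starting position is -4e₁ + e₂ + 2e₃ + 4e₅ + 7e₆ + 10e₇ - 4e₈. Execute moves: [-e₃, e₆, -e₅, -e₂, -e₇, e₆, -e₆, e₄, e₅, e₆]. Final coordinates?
(-4, 0, 1, 1, 4, 9, 9, -4)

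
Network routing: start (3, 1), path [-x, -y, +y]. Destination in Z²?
(2, 1)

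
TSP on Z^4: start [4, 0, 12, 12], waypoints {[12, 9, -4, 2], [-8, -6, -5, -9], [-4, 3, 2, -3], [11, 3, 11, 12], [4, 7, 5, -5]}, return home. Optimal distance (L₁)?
164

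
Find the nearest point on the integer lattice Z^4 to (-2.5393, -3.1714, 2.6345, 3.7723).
(-3, -3, 3, 4)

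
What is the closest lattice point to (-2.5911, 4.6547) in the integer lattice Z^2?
(-3, 5)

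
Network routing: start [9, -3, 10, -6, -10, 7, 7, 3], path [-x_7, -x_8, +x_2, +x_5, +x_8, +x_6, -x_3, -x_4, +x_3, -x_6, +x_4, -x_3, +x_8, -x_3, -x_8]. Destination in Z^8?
(9, -2, 8, -6, -9, 7, 6, 3)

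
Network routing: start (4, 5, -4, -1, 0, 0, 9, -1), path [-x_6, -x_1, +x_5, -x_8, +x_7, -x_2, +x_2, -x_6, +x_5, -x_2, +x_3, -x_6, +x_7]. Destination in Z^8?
(3, 4, -3, -1, 2, -3, 11, -2)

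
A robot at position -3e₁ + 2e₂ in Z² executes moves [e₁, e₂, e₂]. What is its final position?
(-2, 4)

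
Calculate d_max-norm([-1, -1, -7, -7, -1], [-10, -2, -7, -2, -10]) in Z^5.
9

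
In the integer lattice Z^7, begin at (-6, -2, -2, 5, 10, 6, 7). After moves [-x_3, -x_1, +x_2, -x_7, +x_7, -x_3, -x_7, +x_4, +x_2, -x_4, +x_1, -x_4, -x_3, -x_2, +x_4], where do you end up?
(-6, -1, -5, 5, 10, 6, 6)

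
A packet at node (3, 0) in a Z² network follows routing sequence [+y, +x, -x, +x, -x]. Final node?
(3, 1)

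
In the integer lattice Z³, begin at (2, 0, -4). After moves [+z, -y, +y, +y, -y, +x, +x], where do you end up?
(4, 0, -3)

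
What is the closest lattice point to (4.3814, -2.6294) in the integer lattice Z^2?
(4, -3)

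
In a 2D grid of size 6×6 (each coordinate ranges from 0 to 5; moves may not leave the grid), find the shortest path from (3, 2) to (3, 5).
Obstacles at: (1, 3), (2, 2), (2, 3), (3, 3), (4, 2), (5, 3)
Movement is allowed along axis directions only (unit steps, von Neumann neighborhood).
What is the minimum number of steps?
11
(one shortest path: (3, 2) → (3, 1) → (2, 1) → (1, 1) → (0, 1) → (0, 2) → (0, 3) → (0, 4) → (1, 4) → (2, 4) → (3, 4) → (3, 5))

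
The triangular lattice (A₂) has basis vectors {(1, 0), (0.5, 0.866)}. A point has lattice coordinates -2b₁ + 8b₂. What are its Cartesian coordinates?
(2, 6.928)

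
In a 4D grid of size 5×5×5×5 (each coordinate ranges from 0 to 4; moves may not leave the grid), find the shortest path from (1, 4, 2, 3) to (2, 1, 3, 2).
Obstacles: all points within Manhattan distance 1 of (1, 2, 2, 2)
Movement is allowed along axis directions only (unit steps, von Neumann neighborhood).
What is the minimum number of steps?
6
(one shortest path: (1, 4, 2, 3) → (2, 4, 2, 3) → (2, 3, 2, 3) → (2, 2, 2, 3) → (2, 1, 2, 3) → (2, 1, 3, 3) → (2, 1, 3, 2))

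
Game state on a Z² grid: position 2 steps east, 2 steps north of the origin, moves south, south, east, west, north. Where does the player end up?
(2, 1)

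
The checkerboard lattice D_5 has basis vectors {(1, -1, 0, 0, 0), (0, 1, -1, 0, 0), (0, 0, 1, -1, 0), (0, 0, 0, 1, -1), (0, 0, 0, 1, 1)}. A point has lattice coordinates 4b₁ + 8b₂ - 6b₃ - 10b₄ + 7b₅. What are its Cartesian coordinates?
(4, 4, -14, 3, 17)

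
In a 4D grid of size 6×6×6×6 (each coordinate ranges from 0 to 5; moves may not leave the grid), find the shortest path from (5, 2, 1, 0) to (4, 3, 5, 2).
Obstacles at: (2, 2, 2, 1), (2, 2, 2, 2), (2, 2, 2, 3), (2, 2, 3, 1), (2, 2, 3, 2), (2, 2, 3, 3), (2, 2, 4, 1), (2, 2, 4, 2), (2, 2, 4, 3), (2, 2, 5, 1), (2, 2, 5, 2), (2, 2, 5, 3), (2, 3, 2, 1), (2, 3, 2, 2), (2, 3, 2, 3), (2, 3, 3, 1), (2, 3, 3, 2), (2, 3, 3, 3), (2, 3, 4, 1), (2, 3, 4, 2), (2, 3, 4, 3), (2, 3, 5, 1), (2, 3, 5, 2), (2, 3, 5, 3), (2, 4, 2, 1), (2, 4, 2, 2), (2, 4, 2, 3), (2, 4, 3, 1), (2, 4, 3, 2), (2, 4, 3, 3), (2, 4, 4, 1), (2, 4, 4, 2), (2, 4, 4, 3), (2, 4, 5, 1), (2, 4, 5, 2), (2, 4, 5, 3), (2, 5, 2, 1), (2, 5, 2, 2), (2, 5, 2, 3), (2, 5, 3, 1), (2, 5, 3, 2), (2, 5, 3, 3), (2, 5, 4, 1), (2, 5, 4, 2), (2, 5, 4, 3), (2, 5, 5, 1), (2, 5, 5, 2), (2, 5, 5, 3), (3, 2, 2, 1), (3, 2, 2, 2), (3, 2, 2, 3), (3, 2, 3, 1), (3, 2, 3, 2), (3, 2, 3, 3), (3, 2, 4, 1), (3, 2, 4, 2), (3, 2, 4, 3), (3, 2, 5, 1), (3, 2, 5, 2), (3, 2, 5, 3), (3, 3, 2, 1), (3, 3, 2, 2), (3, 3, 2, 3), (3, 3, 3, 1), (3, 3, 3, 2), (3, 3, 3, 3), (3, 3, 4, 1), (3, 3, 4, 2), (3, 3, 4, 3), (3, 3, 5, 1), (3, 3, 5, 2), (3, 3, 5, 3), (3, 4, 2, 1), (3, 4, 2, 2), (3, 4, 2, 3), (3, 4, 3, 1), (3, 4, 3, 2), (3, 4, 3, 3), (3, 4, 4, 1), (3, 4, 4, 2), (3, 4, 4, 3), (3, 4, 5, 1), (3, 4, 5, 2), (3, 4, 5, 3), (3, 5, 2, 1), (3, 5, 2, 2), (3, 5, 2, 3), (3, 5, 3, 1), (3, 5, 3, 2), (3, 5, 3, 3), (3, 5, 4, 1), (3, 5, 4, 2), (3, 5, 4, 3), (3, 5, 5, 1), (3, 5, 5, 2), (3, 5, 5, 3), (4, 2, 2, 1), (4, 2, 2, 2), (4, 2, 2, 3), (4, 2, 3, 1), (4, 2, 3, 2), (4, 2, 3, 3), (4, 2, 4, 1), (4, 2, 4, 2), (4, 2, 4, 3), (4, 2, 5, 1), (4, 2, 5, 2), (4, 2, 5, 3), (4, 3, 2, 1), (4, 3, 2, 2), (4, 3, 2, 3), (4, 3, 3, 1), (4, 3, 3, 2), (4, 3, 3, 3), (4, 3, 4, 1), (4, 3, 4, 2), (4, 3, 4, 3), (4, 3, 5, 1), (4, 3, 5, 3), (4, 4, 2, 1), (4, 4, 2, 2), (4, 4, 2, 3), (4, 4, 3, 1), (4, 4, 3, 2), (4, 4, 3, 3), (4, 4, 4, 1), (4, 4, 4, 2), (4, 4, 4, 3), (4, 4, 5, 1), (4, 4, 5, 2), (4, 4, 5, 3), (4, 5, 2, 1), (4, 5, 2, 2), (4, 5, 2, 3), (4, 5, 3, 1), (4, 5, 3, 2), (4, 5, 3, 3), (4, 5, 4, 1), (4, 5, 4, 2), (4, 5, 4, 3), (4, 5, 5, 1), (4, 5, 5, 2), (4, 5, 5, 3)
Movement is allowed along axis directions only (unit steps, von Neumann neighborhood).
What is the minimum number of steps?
8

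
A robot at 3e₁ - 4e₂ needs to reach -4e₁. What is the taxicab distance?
11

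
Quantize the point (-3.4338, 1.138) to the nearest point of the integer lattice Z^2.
(-3, 1)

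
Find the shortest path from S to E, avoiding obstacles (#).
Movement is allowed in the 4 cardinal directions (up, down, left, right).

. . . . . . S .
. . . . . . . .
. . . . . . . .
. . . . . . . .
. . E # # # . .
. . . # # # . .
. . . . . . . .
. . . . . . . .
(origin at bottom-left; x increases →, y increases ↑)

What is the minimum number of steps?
8
(one shortest path: (6, 7) → (5, 7) → (4, 7) → (3, 7) → (2, 7) → (2, 6) → (2, 5) → (2, 4) → (2, 3))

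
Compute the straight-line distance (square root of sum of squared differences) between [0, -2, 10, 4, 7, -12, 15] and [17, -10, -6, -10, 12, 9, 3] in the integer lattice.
37.6165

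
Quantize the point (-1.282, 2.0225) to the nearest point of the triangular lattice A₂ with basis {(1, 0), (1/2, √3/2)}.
(-1, 1.732)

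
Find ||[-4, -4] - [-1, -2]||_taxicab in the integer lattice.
5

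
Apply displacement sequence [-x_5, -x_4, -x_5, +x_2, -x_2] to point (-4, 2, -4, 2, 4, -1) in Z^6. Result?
(-4, 2, -4, 1, 2, -1)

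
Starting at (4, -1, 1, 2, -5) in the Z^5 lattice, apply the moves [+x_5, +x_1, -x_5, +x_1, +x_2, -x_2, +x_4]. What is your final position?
(6, -1, 1, 3, -5)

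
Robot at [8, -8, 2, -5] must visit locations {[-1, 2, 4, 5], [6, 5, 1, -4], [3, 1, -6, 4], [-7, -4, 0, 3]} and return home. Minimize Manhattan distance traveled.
102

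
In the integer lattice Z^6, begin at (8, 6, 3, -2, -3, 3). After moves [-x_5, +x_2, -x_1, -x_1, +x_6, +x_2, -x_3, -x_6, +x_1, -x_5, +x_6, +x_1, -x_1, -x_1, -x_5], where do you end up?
(6, 8, 2, -2, -6, 4)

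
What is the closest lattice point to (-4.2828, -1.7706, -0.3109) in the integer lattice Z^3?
(-4, -2, 0)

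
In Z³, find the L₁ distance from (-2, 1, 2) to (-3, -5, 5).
10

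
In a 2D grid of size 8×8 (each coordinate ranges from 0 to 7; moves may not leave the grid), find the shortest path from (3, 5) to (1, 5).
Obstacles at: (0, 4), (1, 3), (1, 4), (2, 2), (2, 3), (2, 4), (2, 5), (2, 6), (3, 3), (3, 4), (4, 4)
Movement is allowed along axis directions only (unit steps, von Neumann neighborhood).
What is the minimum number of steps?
6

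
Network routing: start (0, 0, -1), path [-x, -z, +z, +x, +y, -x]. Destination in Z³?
(-1, 1, -1)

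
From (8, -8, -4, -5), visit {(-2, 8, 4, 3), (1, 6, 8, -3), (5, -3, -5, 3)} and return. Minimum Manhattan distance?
94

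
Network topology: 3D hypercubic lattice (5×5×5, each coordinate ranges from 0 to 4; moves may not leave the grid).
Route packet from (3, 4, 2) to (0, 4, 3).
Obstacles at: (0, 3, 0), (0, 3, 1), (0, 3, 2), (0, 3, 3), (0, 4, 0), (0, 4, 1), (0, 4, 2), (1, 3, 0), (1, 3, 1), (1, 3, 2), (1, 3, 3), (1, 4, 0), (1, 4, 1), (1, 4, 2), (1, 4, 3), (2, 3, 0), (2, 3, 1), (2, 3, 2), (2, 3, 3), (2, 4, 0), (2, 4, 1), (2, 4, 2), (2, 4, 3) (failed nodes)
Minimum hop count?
6
(one shortest path: (3, 4, 2) → (3, 4, 3) → (3, 4, 4) → (2, 4, 4) → (1, 4, 4) → (0, 4, 4) → (0, 4, 3))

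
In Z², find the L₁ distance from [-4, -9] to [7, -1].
19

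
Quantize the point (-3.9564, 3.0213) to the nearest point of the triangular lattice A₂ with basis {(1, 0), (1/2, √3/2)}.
(-4, 3.464)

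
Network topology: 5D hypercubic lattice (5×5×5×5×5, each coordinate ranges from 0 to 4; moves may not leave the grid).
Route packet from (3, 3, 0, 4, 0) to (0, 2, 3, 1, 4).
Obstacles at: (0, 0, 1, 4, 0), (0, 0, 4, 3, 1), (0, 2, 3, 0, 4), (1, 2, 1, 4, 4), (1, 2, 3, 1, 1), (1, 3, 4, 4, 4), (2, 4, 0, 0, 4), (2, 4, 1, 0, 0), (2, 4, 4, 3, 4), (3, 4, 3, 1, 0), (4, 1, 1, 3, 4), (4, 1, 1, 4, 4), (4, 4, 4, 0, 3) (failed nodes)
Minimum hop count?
14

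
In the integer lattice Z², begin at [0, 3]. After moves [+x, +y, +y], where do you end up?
(1, 5)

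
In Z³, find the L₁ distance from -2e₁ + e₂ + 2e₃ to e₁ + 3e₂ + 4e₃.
7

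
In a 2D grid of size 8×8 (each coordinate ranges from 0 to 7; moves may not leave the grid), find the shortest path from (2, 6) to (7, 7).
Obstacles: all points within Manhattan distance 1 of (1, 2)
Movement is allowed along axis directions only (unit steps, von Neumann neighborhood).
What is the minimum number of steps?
6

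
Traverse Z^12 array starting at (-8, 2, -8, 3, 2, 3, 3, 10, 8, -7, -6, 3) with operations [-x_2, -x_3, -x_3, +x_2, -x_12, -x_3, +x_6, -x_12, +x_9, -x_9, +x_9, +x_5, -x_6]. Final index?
(-8, 2, -11, 3, 3, 3, 3, 10, 9, -7, -6, 1)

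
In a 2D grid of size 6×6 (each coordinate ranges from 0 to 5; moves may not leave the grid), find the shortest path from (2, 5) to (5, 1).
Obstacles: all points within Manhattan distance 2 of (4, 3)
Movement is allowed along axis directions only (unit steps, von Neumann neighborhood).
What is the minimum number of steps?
11
(one shortest path: (2, 5) → (1, 5) → (1, 4) → (1, 3) → (1, 2) → (2, 2) → (2, 1) → (3, 1) → (3, 0) → (4, 0) → (5, 0) → (5, 1))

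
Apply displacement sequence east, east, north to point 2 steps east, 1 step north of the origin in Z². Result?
(4, 2)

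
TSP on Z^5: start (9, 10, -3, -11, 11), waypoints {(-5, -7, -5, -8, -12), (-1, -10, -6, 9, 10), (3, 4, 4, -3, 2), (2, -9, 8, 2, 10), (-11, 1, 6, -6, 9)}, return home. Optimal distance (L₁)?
230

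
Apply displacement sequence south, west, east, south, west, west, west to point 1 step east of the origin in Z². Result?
(-2, -2)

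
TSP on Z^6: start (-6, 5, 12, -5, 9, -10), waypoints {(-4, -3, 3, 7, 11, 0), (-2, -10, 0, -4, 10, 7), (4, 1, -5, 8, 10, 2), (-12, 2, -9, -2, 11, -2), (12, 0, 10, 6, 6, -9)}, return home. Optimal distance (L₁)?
222
(one optimal route: (-6, 5, 12, -5, 9, -10) → (-12, 2, -9, -2, 11, -2) → (-2, -10, 0, -4, 10, 7) → (-4, -3, 3, 7, 11, 0) → (4, 1, -5, 8, 10, 2) → (12, 0, 10, 6, 6, -9) → (-6, 5, 12, -5, 9, -10))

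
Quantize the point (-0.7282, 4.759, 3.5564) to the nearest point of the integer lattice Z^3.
(-1, 5, 4)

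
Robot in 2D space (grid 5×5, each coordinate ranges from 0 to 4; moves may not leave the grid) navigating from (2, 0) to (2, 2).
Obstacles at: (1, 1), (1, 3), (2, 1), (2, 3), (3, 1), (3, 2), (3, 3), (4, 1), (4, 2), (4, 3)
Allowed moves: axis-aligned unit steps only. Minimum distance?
6
(one shortest path: (2, 0) → (1, 0) → (0, 0) → (0, 1) → (0, 2) → (1, 2) → (2, 2))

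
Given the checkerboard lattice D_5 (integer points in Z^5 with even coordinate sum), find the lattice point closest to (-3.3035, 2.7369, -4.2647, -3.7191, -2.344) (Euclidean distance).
(-3, 3, -4, -4, -2)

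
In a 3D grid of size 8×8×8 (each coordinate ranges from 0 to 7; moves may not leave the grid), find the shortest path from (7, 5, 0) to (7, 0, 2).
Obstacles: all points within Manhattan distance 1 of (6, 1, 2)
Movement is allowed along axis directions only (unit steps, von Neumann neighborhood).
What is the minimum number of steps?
7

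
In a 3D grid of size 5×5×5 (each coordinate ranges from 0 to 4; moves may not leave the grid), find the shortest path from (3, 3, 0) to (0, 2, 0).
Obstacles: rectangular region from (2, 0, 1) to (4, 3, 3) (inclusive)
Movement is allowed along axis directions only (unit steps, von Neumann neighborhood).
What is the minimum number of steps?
4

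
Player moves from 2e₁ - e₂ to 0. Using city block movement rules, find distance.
3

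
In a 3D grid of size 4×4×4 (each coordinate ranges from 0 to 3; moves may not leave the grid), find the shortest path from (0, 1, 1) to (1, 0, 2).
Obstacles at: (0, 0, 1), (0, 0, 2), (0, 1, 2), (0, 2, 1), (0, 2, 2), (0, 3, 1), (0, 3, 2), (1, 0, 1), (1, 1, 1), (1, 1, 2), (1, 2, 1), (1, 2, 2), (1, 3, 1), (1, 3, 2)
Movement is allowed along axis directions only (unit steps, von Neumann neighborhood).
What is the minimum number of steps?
7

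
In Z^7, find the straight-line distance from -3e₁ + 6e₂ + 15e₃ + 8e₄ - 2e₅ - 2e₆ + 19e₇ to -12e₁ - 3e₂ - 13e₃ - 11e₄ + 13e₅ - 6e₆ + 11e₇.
40.1497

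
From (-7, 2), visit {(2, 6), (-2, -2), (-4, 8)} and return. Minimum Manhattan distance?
38
(one optimal route: (-7, 2) → (-2, -2) → (2, 6) → (-4, 8) → (-7, 2))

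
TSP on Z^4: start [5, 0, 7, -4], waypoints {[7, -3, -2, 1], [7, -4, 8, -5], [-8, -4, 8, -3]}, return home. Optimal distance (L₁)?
72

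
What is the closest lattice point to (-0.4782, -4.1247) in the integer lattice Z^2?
(0, -4)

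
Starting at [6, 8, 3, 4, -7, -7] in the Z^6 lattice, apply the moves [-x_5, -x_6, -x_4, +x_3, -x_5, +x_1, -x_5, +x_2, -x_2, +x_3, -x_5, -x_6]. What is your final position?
(7, 8, 5, 3, -11, -9)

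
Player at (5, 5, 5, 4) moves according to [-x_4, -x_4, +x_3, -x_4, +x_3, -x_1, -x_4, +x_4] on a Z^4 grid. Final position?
(4, 5, 7, 1)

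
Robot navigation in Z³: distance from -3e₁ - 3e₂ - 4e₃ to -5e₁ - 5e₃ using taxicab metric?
6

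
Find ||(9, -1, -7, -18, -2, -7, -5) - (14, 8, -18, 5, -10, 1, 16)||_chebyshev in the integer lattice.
23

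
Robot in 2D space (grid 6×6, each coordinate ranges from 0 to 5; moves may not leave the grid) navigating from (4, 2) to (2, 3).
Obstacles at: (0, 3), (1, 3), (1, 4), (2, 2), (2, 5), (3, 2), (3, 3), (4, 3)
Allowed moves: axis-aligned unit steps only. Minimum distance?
7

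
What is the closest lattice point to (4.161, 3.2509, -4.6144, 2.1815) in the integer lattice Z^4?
(4, 3, -5, 2)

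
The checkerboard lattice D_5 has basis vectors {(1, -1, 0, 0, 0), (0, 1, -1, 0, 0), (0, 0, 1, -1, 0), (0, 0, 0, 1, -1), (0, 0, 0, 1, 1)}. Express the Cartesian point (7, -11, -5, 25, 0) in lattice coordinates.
7b₁ - 4b₂ - 9b₃ + 8b₄ + 8b₅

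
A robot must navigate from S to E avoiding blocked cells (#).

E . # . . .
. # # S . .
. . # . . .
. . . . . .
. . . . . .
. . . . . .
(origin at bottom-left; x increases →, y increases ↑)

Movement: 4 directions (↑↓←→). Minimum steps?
8
(one shortest path: (3, 4) → (3, 3) → (3, 2) → (2, 2) → (1, 2) → (0, 2) → (0, 3) → (0, 4) → (0, 5))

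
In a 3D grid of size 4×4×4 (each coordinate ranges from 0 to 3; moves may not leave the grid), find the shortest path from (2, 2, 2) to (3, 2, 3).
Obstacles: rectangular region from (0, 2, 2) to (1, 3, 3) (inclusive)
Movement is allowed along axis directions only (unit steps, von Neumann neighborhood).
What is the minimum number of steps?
2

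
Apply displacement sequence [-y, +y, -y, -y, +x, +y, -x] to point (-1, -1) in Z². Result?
(-1, -2)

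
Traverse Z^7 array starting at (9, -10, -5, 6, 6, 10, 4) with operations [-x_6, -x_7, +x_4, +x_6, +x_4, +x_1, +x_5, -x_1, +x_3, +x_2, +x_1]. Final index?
(10, -9, -4, 8, 7, 10, 3)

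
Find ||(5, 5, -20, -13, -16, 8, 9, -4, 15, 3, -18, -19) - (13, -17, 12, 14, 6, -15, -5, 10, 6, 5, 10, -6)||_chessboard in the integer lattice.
32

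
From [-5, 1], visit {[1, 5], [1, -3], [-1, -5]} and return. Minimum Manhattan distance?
32
(one optimal route: (-5, 1) → (1, 5) → (1, -3) → (-1, -5) → (-5, 1))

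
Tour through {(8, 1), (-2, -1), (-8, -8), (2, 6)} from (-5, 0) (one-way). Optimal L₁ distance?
46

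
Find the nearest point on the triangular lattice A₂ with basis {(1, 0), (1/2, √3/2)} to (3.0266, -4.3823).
(3.5, -4.33)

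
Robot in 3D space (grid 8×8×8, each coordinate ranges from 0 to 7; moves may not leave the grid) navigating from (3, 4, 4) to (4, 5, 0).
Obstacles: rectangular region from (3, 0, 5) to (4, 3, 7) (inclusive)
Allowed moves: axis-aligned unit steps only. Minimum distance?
6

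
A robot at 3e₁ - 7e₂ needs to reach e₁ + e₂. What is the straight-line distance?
8.24621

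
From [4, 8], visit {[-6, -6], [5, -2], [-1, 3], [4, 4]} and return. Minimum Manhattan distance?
50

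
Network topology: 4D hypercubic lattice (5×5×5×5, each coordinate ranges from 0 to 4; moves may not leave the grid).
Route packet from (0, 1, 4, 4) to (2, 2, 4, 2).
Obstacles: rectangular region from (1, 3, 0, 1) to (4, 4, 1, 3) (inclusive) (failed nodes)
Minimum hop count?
5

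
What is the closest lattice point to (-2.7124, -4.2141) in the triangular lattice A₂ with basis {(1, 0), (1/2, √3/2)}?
(-2.5, -4.33)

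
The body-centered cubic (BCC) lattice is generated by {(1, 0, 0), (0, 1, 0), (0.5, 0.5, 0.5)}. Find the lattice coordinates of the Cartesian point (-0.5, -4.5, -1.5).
b₁ - 3b₂ - 3b₃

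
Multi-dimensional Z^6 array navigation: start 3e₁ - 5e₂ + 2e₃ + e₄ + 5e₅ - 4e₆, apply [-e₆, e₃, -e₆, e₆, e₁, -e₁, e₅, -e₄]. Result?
(3, -5, 3, 0, 6, -5)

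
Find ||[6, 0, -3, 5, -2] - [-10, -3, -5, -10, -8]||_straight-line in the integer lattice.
23.0217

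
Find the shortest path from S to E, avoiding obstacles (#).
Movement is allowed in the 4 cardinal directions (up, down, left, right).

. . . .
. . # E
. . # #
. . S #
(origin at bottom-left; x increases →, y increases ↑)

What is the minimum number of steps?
7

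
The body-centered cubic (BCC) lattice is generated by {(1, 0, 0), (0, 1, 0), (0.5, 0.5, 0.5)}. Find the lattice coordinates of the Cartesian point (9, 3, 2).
7b₁ + b₂ + 4b₃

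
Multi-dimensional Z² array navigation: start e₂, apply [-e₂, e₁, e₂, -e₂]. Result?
(1, 0)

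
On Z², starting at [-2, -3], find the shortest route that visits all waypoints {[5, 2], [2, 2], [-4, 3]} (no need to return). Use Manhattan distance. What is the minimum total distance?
18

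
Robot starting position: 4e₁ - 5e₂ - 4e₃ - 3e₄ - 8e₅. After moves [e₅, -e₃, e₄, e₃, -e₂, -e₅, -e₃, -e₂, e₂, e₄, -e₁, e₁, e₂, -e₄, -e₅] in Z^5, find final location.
(4, -5, -5, -2, -9)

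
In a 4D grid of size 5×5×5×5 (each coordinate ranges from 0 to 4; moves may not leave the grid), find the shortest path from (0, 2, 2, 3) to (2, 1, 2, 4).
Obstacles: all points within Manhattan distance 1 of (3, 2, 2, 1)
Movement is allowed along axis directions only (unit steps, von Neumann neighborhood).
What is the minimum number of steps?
4
(one shortest path: (0, 2, 2, 3) → (1, 2, 2, 3) → (2, 2, 2, 3) → (2, 1, 2, 3) → (2, 1, 2, 4))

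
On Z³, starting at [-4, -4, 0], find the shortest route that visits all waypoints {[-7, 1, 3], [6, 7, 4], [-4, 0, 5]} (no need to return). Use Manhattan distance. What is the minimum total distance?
35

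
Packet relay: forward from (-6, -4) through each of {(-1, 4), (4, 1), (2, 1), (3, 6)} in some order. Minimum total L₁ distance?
27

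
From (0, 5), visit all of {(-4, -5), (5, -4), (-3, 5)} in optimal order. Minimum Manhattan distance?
24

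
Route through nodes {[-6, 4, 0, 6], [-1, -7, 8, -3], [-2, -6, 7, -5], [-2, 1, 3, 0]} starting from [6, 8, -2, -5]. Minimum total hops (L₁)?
66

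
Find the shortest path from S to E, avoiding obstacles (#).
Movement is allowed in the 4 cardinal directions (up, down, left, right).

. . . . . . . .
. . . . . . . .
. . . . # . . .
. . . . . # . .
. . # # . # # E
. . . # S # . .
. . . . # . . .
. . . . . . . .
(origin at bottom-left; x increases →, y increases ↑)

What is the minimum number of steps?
12
(one shortest path: (4, 2) → (4, 3) → (4, 4) → (3, 4) → (3, 5) → (3, 6) → (4, 6) → (5, 6) → (6, 6) → (7, 6) → (7, 5) → (7, 4) → (7, 3))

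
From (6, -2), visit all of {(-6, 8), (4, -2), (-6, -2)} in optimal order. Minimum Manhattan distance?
22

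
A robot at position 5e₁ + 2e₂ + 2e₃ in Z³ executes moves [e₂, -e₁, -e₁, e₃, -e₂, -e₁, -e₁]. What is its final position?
(1, 2, 3)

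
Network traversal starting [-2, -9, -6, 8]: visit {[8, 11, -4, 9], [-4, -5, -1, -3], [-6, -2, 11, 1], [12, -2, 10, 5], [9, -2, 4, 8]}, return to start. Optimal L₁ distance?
134
(one optimal route: (-2, -9, -6, 8) → (8, 11, -4, 9) → (9, -2, 4, 8) → (12, -2, 10, 5) → (-6, -2, 11, 1) → (-4, -5, -1, -3) → (-2, -9, -6, 8))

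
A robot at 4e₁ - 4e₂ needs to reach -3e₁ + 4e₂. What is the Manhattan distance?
15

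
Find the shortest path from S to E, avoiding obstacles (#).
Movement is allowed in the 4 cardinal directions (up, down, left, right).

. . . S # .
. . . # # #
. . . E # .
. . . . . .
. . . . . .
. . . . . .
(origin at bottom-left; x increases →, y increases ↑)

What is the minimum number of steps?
4
(one shortest path: (3, 5) → (2, 5) → (2, 4) → (2, 3) → (3, 3))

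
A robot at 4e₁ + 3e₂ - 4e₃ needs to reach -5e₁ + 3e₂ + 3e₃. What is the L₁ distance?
16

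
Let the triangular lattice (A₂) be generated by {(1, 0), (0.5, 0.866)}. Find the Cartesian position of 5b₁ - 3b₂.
(3.5, -2.598)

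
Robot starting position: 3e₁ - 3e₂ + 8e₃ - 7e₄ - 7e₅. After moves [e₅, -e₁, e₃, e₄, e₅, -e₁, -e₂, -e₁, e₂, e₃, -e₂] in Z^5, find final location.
(0, -4, 10, -6, -5)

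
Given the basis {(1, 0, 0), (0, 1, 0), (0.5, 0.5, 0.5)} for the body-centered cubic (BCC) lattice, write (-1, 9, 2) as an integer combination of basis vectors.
-3b₁ + 7b₂ + 4b₃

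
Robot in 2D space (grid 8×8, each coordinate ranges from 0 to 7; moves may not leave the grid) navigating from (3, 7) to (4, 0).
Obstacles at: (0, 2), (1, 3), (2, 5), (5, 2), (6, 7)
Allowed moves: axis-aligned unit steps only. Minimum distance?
8
(one shortest path: (3, 7) → (4, 7) → (4, 6) → (4, 5) → (4, 4) → (4, 3) → (4, 2) → (4, 1) → (4, 0))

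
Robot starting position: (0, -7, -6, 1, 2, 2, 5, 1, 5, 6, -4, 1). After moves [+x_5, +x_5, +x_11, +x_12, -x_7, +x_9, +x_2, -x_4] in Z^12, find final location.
(0, -6, -6, 0, 4, 2, 4, 1, 6, 6, -3, 2)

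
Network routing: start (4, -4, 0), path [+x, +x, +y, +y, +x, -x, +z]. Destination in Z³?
(6, -2, 1)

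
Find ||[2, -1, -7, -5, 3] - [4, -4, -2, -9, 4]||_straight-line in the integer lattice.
7.4162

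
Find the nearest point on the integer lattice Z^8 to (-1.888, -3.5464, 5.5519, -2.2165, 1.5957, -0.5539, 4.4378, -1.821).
(-2, -4, 6, -2, 2, -1, 4, -2)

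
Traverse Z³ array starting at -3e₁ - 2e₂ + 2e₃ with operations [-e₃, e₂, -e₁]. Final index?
(-4, -1, 1)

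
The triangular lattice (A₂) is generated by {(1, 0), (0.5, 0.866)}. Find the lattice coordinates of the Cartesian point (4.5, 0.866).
4b₁ + b₂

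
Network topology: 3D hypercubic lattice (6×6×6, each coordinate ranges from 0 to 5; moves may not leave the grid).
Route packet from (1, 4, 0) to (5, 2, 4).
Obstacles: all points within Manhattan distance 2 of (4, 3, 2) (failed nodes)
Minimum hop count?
10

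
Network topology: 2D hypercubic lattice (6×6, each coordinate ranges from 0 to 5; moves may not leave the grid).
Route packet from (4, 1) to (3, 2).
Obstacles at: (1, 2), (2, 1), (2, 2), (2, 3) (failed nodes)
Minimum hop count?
2
(one shortest path: (4, 1) → (3, 1) → (3, 2))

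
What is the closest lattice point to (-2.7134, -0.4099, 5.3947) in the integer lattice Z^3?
(-3, 0, 5)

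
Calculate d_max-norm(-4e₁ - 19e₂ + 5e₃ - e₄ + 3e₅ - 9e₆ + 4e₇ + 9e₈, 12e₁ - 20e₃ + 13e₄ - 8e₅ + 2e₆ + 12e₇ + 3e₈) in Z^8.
25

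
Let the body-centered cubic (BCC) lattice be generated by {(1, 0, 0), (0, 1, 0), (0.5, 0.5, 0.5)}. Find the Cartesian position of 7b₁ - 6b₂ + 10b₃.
(12, -1, 5)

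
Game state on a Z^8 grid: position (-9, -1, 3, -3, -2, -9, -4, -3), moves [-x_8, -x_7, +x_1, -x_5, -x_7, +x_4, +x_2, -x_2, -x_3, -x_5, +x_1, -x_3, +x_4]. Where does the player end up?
(-7, -1, 1, -1, -4, -9, -6, -4)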